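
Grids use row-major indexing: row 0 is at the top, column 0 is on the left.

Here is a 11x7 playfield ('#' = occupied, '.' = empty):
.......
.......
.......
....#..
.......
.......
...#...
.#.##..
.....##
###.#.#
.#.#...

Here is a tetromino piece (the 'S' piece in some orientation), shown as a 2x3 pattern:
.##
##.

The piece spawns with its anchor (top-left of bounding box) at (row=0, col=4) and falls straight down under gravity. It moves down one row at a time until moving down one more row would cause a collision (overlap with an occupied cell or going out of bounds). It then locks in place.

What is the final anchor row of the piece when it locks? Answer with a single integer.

Spawn at (row=0, col=4). Try each row:
  row 0: fits
  row 1: fits
  row 2: blocked -> lock at row 1

Answer: 1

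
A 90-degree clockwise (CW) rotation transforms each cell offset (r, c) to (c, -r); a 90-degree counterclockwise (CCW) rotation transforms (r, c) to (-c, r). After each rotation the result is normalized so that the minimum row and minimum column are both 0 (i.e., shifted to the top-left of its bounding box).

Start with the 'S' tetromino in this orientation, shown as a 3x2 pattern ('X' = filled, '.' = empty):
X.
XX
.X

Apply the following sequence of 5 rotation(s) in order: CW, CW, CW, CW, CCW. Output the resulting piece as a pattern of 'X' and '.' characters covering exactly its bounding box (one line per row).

Start:
X.
XX
.X
After rotation 1 (CW):
.XX
XX.
After rotation 2 (CW):
X.
XX
.X
After rotation 3 (CW):
.XX
XX.
After rotation 4 (CW):
X.
XX
.X
After rotation 5 (CCW):
.XX
XX.

Answer: .XX
XX.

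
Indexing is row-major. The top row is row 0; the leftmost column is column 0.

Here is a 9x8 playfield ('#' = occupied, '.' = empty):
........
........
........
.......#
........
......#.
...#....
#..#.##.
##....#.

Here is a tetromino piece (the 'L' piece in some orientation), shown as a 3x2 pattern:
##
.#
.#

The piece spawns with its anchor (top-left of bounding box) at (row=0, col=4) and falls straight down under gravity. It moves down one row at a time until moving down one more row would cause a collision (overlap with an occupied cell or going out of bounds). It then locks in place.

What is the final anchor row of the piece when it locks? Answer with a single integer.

Answer: 4

Derivation:
Spawn at (row=0, col=4). Try each row:
  row 0: fits
  row 1: fits
  row 2: fits
  row 3: fits
  row 4: fits
  row 5: blocked -> lock at row 4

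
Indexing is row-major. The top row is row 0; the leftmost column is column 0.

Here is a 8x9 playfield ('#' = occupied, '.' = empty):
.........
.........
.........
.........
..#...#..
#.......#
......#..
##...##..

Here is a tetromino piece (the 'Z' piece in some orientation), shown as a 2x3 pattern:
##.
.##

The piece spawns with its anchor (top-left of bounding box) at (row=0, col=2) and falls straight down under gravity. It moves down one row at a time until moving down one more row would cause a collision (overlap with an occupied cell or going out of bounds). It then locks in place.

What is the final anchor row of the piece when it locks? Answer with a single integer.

Answer: 3

Derivation:
Spawn at (row=0, col=2). Try each row:
  row 0: fits
  row 1: fits
  row 2: fits
  row 3: fits
  row 4: blocked -> lock at row 3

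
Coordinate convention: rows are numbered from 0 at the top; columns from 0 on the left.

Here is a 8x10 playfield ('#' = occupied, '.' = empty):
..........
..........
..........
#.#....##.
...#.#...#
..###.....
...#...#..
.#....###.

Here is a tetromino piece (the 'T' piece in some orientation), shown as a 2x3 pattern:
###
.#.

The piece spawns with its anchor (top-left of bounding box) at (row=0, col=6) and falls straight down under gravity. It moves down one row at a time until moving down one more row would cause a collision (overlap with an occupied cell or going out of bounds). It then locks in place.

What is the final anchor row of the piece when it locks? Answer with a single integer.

Answer: 1

Derivation:
Spawn at (row=0, col=6). Try each row:
  row 0: fits
  row 1: fits
  row 2: blocked -> lock at row 1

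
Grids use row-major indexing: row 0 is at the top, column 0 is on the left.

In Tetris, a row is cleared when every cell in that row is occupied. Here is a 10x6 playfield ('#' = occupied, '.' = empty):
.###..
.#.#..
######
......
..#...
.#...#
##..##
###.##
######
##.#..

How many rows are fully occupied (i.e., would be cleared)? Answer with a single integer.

Check each row:
  row 0: 3 empty cells -> not full
  row 1: 4 empty cells -> not full
  row 2: 0 empty cells -> FULL (clear)
  row 3: 6 empty cells -> not full
  row 4: 5 empty cells -> not full
  row 5: 4 empty cells -> not full
  row 6: 2 empty cells -> not full
  row 7: 1 empty cell -> not full
  row 8: 0 empty cells -> FULL (clear)
  row 9: 3 empty cells -> not full
Total rows cleared: 2

Answer: 2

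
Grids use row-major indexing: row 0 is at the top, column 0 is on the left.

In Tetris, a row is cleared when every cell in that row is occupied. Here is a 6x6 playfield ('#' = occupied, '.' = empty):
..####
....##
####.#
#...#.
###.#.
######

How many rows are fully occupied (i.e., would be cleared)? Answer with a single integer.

Answer: 1

Derivation:
Check each row:
  row 0: 2 empty cells -> not full
  row 1: 4 empty cells -> not full
  row 2: 1 empty cell -> not full
  row 3: 4 empty cells -> not full
  row 4: 2 empty cells -> not full
  row 5: 0 empty cells -> FULL (clear)
Total rows cleared: 1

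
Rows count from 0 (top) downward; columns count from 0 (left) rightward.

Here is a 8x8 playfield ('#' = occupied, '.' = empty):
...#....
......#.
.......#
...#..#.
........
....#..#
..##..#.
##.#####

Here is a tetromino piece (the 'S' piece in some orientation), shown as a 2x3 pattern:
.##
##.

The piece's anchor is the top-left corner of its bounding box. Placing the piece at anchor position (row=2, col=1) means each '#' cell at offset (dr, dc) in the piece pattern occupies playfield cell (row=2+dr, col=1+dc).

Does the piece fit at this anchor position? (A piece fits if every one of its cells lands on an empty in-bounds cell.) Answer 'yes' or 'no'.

Check each piece cell at anchor (2, 1):
  offset (0,1) -> (2,2): empty -> OK
  offset (0,2) -> (2,3): empty -> OK
  offset (1,0) -> (3,1): empty -> OK
  offset (1,1) -> (3,2): empty -> OK
All cells valid: yes

Answer: yes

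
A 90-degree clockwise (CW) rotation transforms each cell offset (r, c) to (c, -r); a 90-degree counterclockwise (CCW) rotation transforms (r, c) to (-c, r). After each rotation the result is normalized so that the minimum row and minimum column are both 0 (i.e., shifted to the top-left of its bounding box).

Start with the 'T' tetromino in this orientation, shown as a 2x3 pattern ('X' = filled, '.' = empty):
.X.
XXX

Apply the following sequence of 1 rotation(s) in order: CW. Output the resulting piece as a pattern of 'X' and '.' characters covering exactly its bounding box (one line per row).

Start:
.X.
XXX
After rotation 1 (CW):
X.
XX
X.

Answer: X.
XX
X.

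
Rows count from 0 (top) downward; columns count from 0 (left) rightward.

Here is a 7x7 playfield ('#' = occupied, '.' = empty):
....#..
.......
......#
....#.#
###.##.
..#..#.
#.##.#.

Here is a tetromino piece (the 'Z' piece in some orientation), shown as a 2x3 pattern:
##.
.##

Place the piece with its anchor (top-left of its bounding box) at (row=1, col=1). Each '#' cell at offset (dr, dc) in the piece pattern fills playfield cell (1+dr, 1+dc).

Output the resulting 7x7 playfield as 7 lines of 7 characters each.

Fill (1+0,1+0) = (1,1)
Fill (1+0,1+1) = (1,2)
Fill (1+1,1+1) = (2,2)
Fill (1+1,1+2) = (2,3)

Answer: ....#..
.##....
..##..#
....#.#
###.##.
..#..#.
#.##.#.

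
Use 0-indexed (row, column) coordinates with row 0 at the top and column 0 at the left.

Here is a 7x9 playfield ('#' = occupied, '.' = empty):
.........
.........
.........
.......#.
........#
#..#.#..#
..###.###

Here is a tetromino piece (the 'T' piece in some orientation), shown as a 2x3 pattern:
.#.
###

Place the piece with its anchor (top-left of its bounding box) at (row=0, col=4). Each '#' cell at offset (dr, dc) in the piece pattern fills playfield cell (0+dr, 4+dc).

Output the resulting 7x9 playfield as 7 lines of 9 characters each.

Answer: .....#...
....###..
.........
.......#.
........#
#..#.#..#
..###.###

Derivation:
Fill (0+0,4+1) = (0,5)
Fill (0+1,4+0) = (1,4)
Fill (0+1,4+1) = (1,5)
Fill (0+1,4+2) = (1,6)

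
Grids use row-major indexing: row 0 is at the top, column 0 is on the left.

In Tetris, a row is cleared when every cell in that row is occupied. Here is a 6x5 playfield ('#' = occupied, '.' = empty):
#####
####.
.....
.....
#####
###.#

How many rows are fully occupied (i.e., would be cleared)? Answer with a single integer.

Answer: 2

Derivation:
Check each row:
  row 0: 0 empty cells -> FULL (clear)
  row 1: 1 empty cell -> not full
  row 2: 5 empty cells -> not full
  row 3: 5 empty cells -> not full
  row 4: 0 empty cells -> FULL (clear)
  row 5: 1 empty cell -> not full
Total rows cleared: 2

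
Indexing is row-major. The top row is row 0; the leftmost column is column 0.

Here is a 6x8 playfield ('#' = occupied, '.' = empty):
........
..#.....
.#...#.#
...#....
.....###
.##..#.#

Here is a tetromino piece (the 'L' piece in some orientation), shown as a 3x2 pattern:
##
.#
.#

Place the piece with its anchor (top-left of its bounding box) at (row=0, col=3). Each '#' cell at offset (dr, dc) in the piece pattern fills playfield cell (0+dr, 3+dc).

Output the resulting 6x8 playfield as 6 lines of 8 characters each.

Answer: ...##...
..#.#...
.#..##.#
...#....
.....###
.##..#.#

Derivation:
Fill (0+0,3+0) = (0,3)
Fill (0+0,3+1) = (0,4)
Fill (0+1,3+1) = (1,4)
Fill (0+2,3+1) = (2,4)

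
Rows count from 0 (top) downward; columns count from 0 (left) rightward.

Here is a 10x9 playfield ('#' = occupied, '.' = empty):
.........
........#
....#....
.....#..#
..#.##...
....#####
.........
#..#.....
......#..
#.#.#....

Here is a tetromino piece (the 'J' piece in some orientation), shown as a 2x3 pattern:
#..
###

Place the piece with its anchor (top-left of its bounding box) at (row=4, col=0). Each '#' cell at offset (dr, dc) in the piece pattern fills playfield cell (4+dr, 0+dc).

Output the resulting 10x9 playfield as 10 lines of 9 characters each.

Fill (4+0,0+0) = (4,0)
Fill (4+1,0+0) = (5,0)
Fill (4+1,0+1) = (5,1)
Fill (4+1,0+2) = (5,2)

Answer: .........
........#
....#....
.....#..#
#.#.##...
###.#####
.........
#..#.....
......#..
#.#.#....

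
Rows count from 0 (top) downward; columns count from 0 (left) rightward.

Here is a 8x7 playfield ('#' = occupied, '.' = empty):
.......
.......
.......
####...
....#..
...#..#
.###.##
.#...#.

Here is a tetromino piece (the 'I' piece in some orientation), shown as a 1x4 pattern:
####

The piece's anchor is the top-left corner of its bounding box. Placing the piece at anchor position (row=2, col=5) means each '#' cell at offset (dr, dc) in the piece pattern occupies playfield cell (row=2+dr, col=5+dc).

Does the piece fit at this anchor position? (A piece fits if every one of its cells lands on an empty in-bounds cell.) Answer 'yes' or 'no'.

Check each piece cell at anchor (2, 5):
  offset (0,0) -> (2,5): empty -> OK
  offset (0,1) -> (2,6): empty -> OK
  offset (0,2) -> (2,7): out of bounds -> FAIL
  offset (0,3) -> (2,8): out of bounds -> FAIL
All cells valid: no

Answer: no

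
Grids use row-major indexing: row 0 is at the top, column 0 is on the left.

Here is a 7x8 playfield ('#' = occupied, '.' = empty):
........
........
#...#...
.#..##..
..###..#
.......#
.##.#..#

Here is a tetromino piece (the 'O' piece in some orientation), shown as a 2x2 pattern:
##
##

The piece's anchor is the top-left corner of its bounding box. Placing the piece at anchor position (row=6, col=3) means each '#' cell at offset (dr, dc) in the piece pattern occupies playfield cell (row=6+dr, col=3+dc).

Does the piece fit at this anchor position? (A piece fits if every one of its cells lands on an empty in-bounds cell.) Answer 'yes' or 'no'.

Answer: no

Derivation:
Check each piece cell at anchor (6, 3):
  offset (0,0) -> (6,3): empty -> OK
  offset (0,1) -> (6,4): occupied ('#') -> FAIL
  offset (1,0) -> (7,3): out of bounds -> FAIL
  offset (1,1) -> (7,4): out of bounds -> FAIL
All cells valid: no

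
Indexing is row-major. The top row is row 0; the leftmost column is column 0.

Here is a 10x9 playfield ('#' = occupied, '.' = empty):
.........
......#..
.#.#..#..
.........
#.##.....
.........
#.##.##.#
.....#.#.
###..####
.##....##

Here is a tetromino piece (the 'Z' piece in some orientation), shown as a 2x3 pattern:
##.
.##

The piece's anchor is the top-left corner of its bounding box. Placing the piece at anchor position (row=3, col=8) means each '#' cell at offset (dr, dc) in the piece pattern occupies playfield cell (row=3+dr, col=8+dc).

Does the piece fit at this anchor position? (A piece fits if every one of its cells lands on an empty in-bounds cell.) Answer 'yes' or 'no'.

Answer: no

Derivation:
Check each piece cell at anchor (3, 8):
  offset (0,0) -> (3,8): empty -> OK
  offset (0,1) -> (3,9): out of bounds -> FAIL
  offset (1,1) -> (4,9): out of bounds -> FAIL
  offset (1,2) -> (4,10): out of bounds -> FAIL
All cells valid: no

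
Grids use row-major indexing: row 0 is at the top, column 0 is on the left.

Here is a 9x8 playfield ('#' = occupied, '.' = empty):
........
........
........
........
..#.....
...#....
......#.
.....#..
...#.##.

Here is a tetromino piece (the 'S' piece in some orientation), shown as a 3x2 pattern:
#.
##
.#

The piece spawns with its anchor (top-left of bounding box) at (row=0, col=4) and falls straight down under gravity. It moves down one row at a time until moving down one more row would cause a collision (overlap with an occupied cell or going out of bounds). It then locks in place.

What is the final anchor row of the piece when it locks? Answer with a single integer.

Spawn at (row=0, col=4). Try each row:
  row 0: fits
  row 1: fits
  row 2: fits
  row 3: fits
  row 4: fits
  row 5: blocked -> lock at row 4

Answer: 4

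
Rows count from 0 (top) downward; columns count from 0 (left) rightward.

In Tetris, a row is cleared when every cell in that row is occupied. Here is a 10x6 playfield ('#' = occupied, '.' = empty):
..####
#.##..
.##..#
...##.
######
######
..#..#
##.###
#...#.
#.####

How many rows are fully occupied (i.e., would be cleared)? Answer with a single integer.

Answer: 2

Derivation:
Check each row:
  row 0: 2 empty cells -> not full
  row 1: 3 empty cells -> not full
  row 2: 3 empty cells -> not full
  row 3: 4 empty cells -> not full
  row 4: 0 empty cells -> FULL (clear)
  row 5: 0 empty cells -> FULL (clear)
  row 6: 4 empty cells -> not full
  row 7: 1 empty cell -> not full
  row 8: 4 empty cells -> not full
  row 9: 1 empty cell -> not full
Total rows cleared: 2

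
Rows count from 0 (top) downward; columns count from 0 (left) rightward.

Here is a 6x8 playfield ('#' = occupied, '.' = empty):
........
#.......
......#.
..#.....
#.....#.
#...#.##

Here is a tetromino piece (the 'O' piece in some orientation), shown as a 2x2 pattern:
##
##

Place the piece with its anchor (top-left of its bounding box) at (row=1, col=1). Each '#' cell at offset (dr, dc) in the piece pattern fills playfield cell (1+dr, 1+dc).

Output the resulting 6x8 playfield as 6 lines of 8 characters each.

Answer: ........
###.....
.##...#.
..#.....
#.....#.
#...#.##

Derivation:
Fill (1+0,1+0) = (1,1)
Fill (1+0,1+1) = (1,2)
Fill (1+1,1+0) = (2,1)
Fill (1+1,1+1) = (2,2)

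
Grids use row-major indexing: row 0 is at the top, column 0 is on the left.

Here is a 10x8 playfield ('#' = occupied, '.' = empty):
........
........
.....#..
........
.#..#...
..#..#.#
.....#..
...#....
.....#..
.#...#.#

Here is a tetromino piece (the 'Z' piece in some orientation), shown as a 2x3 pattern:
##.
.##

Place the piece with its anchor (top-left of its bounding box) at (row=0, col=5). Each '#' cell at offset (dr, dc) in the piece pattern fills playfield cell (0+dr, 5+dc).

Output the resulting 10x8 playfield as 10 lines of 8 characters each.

Fill (0+0,5+0) = (0,5)
Fill (0+0,5+1) = (0,6)
Fill (0+1,5+1) = (1,6)
Fill (0+1,5+2) = (1,7)

Answer: .....##.
......##
.....#..
........
.#..#...
..#..#.#
.....#..
...#....
.....#..
.#...#.#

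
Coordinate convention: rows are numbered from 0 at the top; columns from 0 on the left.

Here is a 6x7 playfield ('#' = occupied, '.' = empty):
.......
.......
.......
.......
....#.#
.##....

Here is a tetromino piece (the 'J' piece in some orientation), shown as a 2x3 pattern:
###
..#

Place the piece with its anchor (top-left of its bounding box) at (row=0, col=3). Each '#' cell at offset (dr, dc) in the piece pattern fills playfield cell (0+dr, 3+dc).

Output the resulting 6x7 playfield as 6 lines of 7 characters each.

Answer: ...###.
.....#.
.......
.......
....#.#
.##....

Derivation:
Fill (0+0,3+0) = (0,3)
Fill (0+0,3+1) = (0,4)
Fill (0+0,3+2) = (0,5)
Fill (0+1,3+2) = (1,5)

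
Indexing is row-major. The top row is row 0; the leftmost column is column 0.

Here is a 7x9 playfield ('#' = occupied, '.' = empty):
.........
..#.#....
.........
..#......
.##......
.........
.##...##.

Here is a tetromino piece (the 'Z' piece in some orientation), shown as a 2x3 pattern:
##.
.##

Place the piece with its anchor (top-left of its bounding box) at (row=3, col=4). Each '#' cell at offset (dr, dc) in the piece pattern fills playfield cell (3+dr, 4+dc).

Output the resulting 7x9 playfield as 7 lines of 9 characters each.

Fill (3+0,4+0) = (3,4)
Fill (3+0,4+1) = (3,5)
Fill (3+1,4+1) = (4,5)
Fill (3+1,4+2) = (4,6)

Answer: .........
..#.#....
.........
..#.##...
.##..##..
.........
.##...##.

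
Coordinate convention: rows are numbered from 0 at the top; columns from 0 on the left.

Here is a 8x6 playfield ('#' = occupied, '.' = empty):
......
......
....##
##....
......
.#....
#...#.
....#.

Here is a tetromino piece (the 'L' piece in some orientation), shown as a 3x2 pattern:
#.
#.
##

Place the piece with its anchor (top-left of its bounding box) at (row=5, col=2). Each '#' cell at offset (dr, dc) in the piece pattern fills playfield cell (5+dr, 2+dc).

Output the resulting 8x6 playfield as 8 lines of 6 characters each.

Fill (5+0,2+0) = (5,2)
Fill (5+1,2+0) = (6,2)
Fill (5+2,2+0) = (7,2)
Fill (5+2,2+1) = (7,3)

Answer: ......
......
....##
##....
......
.##...
#.#.#.
..###.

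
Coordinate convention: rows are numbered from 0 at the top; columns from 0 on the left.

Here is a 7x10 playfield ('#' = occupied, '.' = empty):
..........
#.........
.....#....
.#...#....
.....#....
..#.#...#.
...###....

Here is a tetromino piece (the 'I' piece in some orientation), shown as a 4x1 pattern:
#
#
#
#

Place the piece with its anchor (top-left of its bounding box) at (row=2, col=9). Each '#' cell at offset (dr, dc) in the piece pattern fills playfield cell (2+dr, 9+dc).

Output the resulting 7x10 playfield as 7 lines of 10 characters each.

Fill (2+0,9+0) = (2,9)
Fill (2+1,9+0) = (3,9)
Fill (2+2,9+0) = (4,9)
Fill (2+3,9+0) = (5,9)

Answer: ..........
#.........
.....#...#
.#...#...#
.....#...#
..#.#...##
...###....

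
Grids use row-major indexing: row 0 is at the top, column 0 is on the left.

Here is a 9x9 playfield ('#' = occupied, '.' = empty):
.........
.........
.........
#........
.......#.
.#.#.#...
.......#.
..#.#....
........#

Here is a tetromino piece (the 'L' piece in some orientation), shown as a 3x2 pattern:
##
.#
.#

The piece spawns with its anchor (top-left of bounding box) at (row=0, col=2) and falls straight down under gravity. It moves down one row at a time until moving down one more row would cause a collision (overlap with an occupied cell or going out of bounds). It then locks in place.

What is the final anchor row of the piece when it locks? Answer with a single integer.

Answer: 2

Derivation:
Spawn at (row=0, col=2). Try each row:
  row 0: fits
  row 1: fits
  row 2: fits
  row 3: blocked -> lock at row 2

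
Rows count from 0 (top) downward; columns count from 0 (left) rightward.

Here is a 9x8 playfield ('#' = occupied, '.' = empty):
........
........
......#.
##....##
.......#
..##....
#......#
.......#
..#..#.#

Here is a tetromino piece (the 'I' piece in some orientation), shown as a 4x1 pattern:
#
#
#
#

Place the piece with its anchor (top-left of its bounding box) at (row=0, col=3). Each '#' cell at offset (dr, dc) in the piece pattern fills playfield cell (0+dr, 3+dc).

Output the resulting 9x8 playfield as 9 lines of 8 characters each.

Answer: ...#....
...#....
...#..#.
##.#..##
.......#
..##....
#......#
.......#
..#..#.#

Derivation:
Fill (0+0,3+0) = (0,3)
Fill (0+1,3+0) = (1,3)
Fill (0+2,3+0) = (2,3)
Fill (0+3,3+0) = (3,3)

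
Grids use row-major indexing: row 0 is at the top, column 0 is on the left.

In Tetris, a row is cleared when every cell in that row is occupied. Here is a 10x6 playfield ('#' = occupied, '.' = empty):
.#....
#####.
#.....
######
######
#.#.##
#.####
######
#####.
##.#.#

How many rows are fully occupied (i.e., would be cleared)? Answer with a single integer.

Answer: 3

Derivation:
Check each row:
  row 0: 5 empty cells -> not full
  row 1: 1 empty cell -> not full
  row 2: 5 empty cells -> not full
  row 3: 0 empty cells -> FULL (clear)
  row 4: 0 empty cells -> FULL (clear)
  row 5: 2 empty cells -> not full
  row 6: 1 empty cell -> not full
  row 7: 0 empty cells -> FULL (clear)
  row 8: 1 empty cell -> not full
  row 9: 2 empty cells -> not full
Total rows cleared: 3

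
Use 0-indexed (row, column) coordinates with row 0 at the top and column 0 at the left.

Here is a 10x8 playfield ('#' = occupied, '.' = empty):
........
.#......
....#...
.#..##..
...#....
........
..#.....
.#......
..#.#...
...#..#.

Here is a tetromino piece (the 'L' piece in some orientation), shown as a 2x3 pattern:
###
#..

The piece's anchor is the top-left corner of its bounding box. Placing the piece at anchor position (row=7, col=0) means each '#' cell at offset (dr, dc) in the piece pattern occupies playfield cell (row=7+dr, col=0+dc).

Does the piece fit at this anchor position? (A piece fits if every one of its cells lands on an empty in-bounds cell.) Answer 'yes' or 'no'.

Check each piece cell at anchor (7, 0):
  offset (0,0) -> (7,0): empty -> OK
  offset (0,1) -> (7,1): occupied ('#') -> FAIL
  offset (0,2) -> (7,2): empty -> OK
  offset (1,0) -> (8,0): empty -> OK
All cells valid: no

Answer: no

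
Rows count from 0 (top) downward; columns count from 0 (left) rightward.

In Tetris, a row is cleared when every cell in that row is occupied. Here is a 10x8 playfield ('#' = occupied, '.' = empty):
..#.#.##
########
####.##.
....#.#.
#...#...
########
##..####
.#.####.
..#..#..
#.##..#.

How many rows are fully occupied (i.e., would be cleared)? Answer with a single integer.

Check each row:
  row 0: 4 empty cells -> not full
  row 1: 0 empty cells -> FULL (clear)
  row 2: 2 empty cells -> not full
  row 3: 6 empty cells -> not full
  row 4: 6 empty cells -> not full
  row 5: 0 empty cells -> FULL (clear)
  row 6: 2 empty cells -> not full
  row 7: 3 empty cells -> not full
  row 8: 6 empty cells -> not full
  row 9: 4 empty cells -> not full
Total rows cleared: 2

Answer: 2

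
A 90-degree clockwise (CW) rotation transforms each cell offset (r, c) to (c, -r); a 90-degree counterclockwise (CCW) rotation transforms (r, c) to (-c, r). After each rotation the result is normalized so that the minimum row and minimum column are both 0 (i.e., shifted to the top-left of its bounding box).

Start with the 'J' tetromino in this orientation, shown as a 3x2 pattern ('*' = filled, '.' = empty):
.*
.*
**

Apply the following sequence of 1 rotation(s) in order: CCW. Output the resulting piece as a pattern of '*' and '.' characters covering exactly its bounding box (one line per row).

Start:
.*
.*
**
After rotation 1 (CCW):
***
..*

Answer: ***
..*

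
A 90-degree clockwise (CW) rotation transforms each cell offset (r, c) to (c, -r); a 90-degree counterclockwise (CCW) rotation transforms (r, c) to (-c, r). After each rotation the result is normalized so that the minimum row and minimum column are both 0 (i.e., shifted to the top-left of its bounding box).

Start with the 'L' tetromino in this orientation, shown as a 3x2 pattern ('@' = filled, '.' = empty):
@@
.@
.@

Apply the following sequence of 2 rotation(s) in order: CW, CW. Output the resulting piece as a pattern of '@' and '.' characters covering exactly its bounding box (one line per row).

Start:
@@
.@
.@
After rotation 1 (CW):
..@
@@@
After rotation 2 (CW):
@.
@.
@@

Answer: @.
@.
@@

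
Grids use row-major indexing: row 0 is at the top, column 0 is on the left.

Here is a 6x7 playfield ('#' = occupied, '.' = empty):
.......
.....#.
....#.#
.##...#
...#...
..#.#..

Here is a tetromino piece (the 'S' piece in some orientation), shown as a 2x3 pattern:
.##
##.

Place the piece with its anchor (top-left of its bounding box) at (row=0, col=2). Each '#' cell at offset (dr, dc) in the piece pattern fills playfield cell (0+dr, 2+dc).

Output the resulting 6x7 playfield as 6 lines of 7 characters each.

Answer: ...##..
..##.#.
....#.#
.##...#
...#...
..#.#..

Derivation:
Fill (0+0,2+1) = (0,3)
Fill (0+0,2+2) = (0,4)
Fill (0+1,2+0) = (1,2)
Fill (0+1,2+1) = (1,3)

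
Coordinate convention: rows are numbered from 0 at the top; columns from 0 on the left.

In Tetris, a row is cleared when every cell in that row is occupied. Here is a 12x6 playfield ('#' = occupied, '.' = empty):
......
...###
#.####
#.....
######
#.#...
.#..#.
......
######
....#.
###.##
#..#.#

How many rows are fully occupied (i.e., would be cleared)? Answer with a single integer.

Check each row:
  row 0: 6 empty cells -> not full
  row 1: 3 empty cells -> not full
  row 2: 1 empty cell -> not full
  row 3: 5 empty cells -> not full
  row 4: 0 empty cells -> FULL (clear)
  row 5: 4 empty cells -> not full
  row 6: 4 empty cells -> not full
  row 7: 6 empty cells -> not full
  row 8: 0 empty cells -> FULL (clear)
  row 9: 5 empty cells -> not full
  row 10: 1 empty cell -> not full
  row 11: 3 empty cells -> not full
Total rows cleared: 2

Answer: 2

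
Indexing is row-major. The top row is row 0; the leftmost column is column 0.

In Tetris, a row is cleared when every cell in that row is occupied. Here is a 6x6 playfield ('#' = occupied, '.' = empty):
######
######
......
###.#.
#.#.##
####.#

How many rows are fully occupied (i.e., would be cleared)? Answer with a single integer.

Check each row:
  row 0: 0 empty cells -> FULL (clear)
  row 1: 0 empty cells -> FULL (clear)
  row 2: 6 empty cells -> not full
  row 3: 2 empty cells -> not full
  row 4: 2 empty cells -> not full
  row 5: 1 empty cell -> not full
Total rows cleared: 2

Answer: 2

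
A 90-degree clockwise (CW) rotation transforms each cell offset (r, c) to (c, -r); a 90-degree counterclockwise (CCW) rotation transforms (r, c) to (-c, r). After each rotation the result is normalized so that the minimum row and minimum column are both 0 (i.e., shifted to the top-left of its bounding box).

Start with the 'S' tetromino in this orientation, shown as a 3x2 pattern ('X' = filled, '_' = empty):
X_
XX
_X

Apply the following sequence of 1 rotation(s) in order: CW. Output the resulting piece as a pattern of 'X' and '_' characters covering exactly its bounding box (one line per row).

Start:
X_
XX
_X
After rotation 1 (CW):
_XX
XX_

Answer: _XX
XX_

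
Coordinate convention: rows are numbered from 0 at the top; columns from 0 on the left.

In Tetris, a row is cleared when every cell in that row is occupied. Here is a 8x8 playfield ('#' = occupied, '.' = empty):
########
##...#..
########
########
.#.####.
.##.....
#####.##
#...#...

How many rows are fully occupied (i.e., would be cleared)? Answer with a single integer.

Answer: 3

Derivation:
Check each row:
  row 0: 0 empty cells -> FULL (clear)
  row 1: 5 empty cells -> not full
  row 2: 0 empty cells -> FULL (clear)
  row 3: 0 empty cells -> FULL (clear)
  row 4: 3 empty cells -> not full
  row 5: 6 empty cells -> not full
  row 6: 1 empty cell -> not full
  row 7: 6 empty cells -> not full
Total rows cleared: 3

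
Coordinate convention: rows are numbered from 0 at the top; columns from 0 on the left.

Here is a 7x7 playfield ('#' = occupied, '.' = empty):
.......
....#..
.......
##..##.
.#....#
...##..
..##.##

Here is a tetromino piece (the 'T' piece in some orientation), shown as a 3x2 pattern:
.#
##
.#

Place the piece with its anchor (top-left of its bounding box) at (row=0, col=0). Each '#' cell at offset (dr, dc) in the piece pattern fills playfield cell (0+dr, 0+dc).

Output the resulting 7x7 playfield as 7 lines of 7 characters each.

Answer: .#.....
##..#..
.#.....
##..##.
.#....#
...##..
..##.##

Derivation:
Fill (0+0,0+1) = (0,1)
Fill (0+1,0+0) = (1,0)
Fill (0+1,0+1) = (1,1)
Fill (0+2,0+1) = (2,1)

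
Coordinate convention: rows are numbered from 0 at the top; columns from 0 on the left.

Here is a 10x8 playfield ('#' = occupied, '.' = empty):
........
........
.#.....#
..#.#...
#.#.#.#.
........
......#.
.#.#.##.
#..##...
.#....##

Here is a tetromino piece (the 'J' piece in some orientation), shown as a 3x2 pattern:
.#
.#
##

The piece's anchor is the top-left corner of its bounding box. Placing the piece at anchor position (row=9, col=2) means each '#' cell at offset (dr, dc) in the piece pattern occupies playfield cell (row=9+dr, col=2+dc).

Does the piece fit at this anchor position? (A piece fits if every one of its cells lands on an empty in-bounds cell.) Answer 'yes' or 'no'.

Answer: no

Derivation:
Check each piece cell at anchor (9, 2):
  offset (0,1) -> (9,3): empty -> OK
  offset (1,1) -> (10,3): out of bounds -> FAIL
  offset (2,0) -> (11,2): out of bounds -> FAIL
  offset (2,1) -> (11,3): out of bounds -> FAIL
All cells valid: no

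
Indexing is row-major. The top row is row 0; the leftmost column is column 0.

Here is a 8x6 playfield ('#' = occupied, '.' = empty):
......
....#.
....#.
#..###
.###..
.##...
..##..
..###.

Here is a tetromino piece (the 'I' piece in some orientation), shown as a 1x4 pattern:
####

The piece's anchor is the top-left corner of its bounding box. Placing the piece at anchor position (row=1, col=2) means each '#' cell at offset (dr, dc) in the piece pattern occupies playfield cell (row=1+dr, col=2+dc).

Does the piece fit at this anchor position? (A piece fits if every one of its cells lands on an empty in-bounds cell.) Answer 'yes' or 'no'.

Answer: no

Derivation:
Check each piece cell at anchor (1, 2):
  offset (0,0) -> (1,2): empty -> OK
  offset (0,1) -> (1,3): empty -> OK
  offset (0,2) -> (1,4): occupied ('#') -> FAIL
  offset (0,3) -> (1,5): empty -> OK
All cells valid: no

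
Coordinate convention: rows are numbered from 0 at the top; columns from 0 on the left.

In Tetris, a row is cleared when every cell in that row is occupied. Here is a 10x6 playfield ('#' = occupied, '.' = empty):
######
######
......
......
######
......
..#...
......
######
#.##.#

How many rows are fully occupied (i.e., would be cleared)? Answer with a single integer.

Check each row:
  row 0: 0 empty cells -> FULL (clear)
  row 1: 0 empty cells -> FULL (clear)
  row 2: 6 empty cells -> not full
  row 3: 6 empty cells -> not full
  row 4: 0 empty cells -> FULL (clear)
  row 5: 6 empty cells -> not full
  row 6: 5 empty cells -> not full
  row 7: 6 empty cells -> not full
  row 8: 0 empty cells -> FULL (clear)
  row 9: 2 empty cells -> not full
Total rows cleared: 4

Answer: 4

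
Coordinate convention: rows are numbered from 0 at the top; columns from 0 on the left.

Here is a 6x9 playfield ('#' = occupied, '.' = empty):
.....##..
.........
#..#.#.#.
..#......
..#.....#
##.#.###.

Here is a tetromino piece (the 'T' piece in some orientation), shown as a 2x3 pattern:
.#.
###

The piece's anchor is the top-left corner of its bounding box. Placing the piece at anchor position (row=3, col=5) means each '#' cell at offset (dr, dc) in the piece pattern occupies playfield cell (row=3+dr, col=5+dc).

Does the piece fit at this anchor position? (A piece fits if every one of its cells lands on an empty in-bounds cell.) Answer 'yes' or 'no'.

Answer: yes

Derivation:
Check each piece cell at anchor (3, 5):
  offset (0,1) -> (3,6): empty -> OK
  offset (1,0) -> (4,5): empty -> OK
  offset (1,1) -> (4,6): empty -> OK
  offset (1,2) -> (4,7): empty -> OK
All cells valid: yes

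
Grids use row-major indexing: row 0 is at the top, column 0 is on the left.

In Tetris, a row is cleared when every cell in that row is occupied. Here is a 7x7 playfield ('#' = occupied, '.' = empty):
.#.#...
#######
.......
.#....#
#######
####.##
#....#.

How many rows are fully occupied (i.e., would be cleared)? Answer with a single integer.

Answer: 2

Derivation:
Check each row:
  row 0: 5 empty cells -> not full
  row 1: 0 empty cells -> FULL (clear)
  row 2: 7 empty cells -> not full
  row 3: 5 empty cells -> not full
  row 4: 0 empty cells -> FULL (clear)
  row 5: 1 empty cell -> not full
  row 6: 5 empty cells -> not full
Total rows cleared: 2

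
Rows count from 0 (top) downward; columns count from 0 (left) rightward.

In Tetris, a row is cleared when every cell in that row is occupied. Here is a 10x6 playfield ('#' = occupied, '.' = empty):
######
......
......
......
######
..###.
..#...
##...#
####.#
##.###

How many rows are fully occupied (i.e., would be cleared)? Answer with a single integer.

Answer: 2

Derivation:
Check each row:
  row 0: 0 empty cells -> FULL (clear)
  row 1: 6 empty cells -> not full
  row 2: 6 empty cells -> not full
  row 3: 6 empty cells -> not full
  row 4: 0 empty cells -> FULL (clear)
  row 5: 3 empty cells -> not full
  row 6: 5 empty cells -> not full
  row 7: 3 empty cells -> not full
  row 8: 1 empty cell -> not full
  row 9: 1 empty cell -> not full
Total rows cleared: 2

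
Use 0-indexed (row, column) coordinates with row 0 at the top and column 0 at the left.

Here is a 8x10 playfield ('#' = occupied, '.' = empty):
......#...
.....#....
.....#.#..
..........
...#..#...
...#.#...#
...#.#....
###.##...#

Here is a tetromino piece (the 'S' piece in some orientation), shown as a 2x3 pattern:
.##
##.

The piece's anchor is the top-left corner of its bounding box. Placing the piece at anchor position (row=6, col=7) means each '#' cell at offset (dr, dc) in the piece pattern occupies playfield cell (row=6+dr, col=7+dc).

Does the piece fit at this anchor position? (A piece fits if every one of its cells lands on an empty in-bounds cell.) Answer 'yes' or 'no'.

Check each piece cell at anchor (6, 7):
  offset (0,1) -> (6,8): empty -> OK
  offset (0,2) -> (6,9): empty -> OK
  offset (1,0) -> (7,7): empty -> OK
  offset (1,1) -> (7,8): empty -> OK
All cells valid: yes

Answer: yes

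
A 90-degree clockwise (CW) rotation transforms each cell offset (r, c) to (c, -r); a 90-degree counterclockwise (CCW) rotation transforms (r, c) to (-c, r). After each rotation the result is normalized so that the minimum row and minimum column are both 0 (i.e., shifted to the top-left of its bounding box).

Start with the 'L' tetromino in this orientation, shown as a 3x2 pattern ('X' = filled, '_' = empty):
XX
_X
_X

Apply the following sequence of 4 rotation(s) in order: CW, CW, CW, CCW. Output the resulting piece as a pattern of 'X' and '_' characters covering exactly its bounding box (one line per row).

Answer: X_
X_
XX

Derivation:
Start:
XX
_X
_X
After rotation 1 (CW):
__X
XXX
After rotation 2 (CW):
X_
X_
XX
After rotation 3 (CW):
XXX
X__
After rotation 4 (CCW):
X_
X_
XX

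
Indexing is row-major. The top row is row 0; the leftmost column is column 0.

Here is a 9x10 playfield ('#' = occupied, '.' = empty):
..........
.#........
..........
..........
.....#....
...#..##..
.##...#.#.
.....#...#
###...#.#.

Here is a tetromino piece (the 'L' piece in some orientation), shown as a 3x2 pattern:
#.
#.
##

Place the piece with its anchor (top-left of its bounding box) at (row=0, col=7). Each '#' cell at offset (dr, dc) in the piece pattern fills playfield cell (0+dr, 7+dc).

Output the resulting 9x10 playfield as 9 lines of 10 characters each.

Fill (0+0,7+0) = (0,7)
Fill (0+1,7+0) = (1,7)
Fill (0+2,7+0) = (2,7)
Fill (0+2,7+1) = (2,8)

Answer: .......#..
.#.....#..
.......##.
..........
.....#....
...#..##..
.##...#.#.
.....#...#
###...#.#.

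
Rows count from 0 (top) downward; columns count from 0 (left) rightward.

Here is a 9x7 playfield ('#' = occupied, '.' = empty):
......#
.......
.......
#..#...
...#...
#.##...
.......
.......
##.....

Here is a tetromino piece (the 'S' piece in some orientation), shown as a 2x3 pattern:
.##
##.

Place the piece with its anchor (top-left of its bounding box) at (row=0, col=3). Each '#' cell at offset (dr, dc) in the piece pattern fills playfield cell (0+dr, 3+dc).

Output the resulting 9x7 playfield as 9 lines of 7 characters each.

Fill (0+0,3+1) = (0,4)
Fill (0+0,3+2) = (0,5)
Fill (0+1,3+0) = (1,3)
Fill (0+1,3+1) = (1,4)

Answer: ....###
...##..
.......
#..#...
...#...
#.##...
.......
.......
##.....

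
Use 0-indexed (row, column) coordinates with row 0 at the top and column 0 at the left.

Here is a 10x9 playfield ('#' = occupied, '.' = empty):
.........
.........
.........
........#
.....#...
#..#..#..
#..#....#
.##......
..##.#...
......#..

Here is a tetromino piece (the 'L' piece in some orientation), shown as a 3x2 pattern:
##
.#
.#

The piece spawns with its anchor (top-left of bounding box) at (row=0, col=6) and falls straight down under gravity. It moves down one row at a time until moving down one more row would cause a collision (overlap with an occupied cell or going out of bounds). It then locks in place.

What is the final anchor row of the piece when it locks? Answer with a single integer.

Spawn at (row=0, col=6). Try each row:
  row 0: fits
  row 1: fits
  row 2: fits
  row 3: fits
  row 4: fits
  row 5: blocked -> lock at row 4

Answer: 4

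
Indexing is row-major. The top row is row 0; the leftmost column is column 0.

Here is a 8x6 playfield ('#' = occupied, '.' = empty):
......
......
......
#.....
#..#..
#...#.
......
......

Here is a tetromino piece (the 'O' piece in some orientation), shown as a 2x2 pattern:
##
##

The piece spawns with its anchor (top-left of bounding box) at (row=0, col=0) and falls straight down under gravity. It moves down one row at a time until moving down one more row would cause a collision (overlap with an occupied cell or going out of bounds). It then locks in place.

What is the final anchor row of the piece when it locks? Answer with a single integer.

Answer: 1

Derivation:
Spawn at (row=0, col=0). Try each row:
  row 0: fits
  row 1: fits
  row 2: blocked -> lock at row 1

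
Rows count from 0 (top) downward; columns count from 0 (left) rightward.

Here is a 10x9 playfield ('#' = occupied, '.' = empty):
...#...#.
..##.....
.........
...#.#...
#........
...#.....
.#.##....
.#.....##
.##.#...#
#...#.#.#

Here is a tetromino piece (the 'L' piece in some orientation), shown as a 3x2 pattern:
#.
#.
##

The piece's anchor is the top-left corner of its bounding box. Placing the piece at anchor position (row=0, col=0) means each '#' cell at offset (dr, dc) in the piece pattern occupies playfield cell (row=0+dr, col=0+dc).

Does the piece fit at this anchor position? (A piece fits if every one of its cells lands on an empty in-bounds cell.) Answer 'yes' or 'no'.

Answer: yes

Derivation:
Check each piece cell at anchor (0, 0):
  offset (0,0) -> (0,0): empty -> OK
  offset (1,0) -> (1,0): empty -> OK
  offset (2,0) -> (2,0): empty -> OK
  offset (2,1) -> (2,1): empty -> OK
All cells valid: yes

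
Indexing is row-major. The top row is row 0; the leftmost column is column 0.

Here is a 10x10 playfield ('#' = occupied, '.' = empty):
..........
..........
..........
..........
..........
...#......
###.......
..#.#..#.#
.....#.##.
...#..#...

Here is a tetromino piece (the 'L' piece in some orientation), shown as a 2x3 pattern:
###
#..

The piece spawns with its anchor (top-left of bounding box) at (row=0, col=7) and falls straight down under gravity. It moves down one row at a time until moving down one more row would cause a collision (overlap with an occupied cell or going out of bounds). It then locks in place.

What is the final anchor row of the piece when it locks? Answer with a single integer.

Spawn at (row=0, col=7). Try each row:
  row 0: fits
  row 1: fits
  row 2: fits
  row 3: fits
  row 4: fits
  row 5: fits
  row 6: blocked -> lock at row 5

Answer: 5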